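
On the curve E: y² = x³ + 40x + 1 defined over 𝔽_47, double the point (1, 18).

(16, 15)

tangent at (1, 18): λ = (3·1² + 40)/(2·18) ≡ 43/36. 36⁻¹ ≡ 17 (mod 47) since 36·17 = 612 ≡ 1, so λ ≡ 43·17 ≡ 26.
  x = λ² - 1 - 1 = 676 - 2 ≡ 16; y = λ·(1 - 16) - 18 ≡ 15. → (16, 15)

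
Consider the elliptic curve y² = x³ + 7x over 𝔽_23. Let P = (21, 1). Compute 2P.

tangent at (21, 1): λ = (3·21² + 7)/(2·1) ≡ 19/2. 2⁻¹ ≡ 12 (mod 23) since 2·12 = 24 ≡ 1, so λ ≡ 19·12 ≡ 21.
  x = λ² - 21 - 21 = 441 - 42 ≡ 8; y = λ·(21 - 8) - 1 ≡ 19. → (8, 19)

(8, 19)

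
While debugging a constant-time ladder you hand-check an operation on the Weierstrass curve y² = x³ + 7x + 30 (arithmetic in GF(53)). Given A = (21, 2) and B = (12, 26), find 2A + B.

First 2A:
Repeated addition: build up to 2A.
2A: tangent at (21, 2): λ = (3·21² + 7)/(2·2) ≡ 5/4. 4⁻¹ ≡ 40 (mod 53), so λ ≡ 5·40 ≡ 41.
  x = λ² - 21 - 21 = 1681 - 42 ≡ 49; y = λ·(21 - 49) - 2 ≡ 16. → (49, 16)
2A = (49, 16).
Finally 2A + B:
(49, 16) + (12, 26). λ = (26 - 16)/(12 - 49) ≡ 10/16 mod 53. 16⁻¹ ≡ 10 (mod 53), so λ ≡ 47.
  x = λ² - 49 - 12 = 2209 - 61 ≡ 28; y = λ·(49 - 28) - 16 ≡ 17. → (28, 17)

(28, 17)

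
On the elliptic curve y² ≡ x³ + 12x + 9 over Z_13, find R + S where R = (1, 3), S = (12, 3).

(0, 10)

(1, 3) + (12, 3). λ = (3 - 3)/(12 - 1) ≡ 0/11 mod 13. 11⁻¹ ≡ 6 (mod 13) since 11·6 = 66 ≡ 1, so λ ≡ 0.
  x = λ² - 1 - 12 = 0 - 13 ≡ 0; y = λ·(1 - 0) - 3 ≡ 10. → (0, 10)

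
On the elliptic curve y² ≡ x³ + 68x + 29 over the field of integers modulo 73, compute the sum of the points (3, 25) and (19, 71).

(49, 7)

(3, 25) + (19, 71). λ = (71 - 25)/(19 - 3) ≡ 46/16 mod 73. 16⁻¹ ≡ 32 (mod 73), so λ ≡ 12.
  x = λ² - 3 - 19 = 144 - 22 ≡ 49; y = λ·(3 - 49) - 25 ≡ 7. → (49, 7)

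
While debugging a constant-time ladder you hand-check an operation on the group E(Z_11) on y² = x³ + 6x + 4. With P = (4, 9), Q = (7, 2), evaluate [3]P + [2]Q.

First 3P:
Repeated addition: build up to 3P.
2P: tangent at (4, 9): λ = (3·4² + 6)/(2·9) ≡ 10/7. 7⁻¹ ≡ 8 (mod 11), so λ ≡ 10·8 ≡ 3.
  x = λ² - 4 - 4 = 9 - 8 ≡ 1; y = λ·(4 - 1) - 9 ≡ 0. → (1, 0)
3P: (1, 0) + (4, 9). λ = (9 - 0)/(4 - 1) ≡ 9/3 mod 11. 3⁻¹ ≡ 4 (mod 11), so λ ≡ 3.
  x = λ² - 1 - 4 = 9 - 5 ≡ 4; y = λ·(1 - 4) - 0 ≡ 2. → (4, 2)
3P = (4, 2).
Next 2Q:
Repeated addition: build up to 2Q.
2Q: tangent at (7, 2): λ = (3·7² + 6)/(2·2) ≡ 10/4. 4⁻¹ ≡ 3 (mod 11), so λ ≡ 10·3 ≡ 8.
  x = λ² - 7 - 7 = 64 - 14 ≡ 6; y = λ·(7 - 6) - 2 ≡ 6. → (6, 6)
2Q = (6, 6).
Finally 3P + 2Q:
(4, 2) + (6, 6). λ = (6 - 2)/(6 - 4) ≡ 4/2 mod 11. 2⁻¹ ≡ 6 (mod 11) since 2·6 = 12 ≡ 1, so λ ≡ 2.
  x = λ² - 4 - 6 = 4 - 10 ≡ 5; y = λ·(4 - 5) - 2 ≡ 7. → (5, 7)

(5, 7)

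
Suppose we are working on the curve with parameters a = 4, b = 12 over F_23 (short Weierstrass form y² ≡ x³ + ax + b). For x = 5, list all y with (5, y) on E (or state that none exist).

none

x³ + 4x + 12 = 157 ≡ 19 (mod 23).
19 is a non-residue mod 23; no y exists.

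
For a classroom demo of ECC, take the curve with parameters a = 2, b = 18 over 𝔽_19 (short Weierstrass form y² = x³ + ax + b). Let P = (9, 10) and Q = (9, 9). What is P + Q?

The two points share x = 9 and their y-coordinates satisfy 10 + 9 ≡ 0 (mod 19), so they are inverses. Their sum is O.

O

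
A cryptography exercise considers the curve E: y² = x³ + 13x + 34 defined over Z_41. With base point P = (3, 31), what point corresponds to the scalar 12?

Double-and-add on 12 = (1100)₂. Start with P = (3, 31) for the leading 1-bit.
double: tangent at (3, 31): λ = (3·3² + 13)/(2·31) ≡ 40/21. 21⁻¹ ≡ 2 (mod 41) since 21·2 = 42 ≡ 1, so λ ≡ 40·2 ≡ 39.
  x = λ² - 3 - 3 = 1521 - 6 ≡ 39; y = λ·(3 - 39) - 31 ≡ 0. → (39, 0)
add P: (39, 0) + (3, 31). λ = (31 - 0)/(3 - 39) ≡ 31/5 mod 41. 5⁻¹ ≡ 33 (mod 41) since 5·33 = 165 ≡ 1, so λ ≡ 39.
  x = λ² - 39 - 3 = 1521 - 42 ≡ 3; y = λ·(39 - 3) - 0 ≡ 10. → (3, 10)
double: tangent at (3, 10): λ = (3·3² + 13)/(2·10) ≡ 40/20. 20⁻¹ ≡ 39 (mod 41), so λ ≡ 40·39 ≡ 2.
  x = λ² - 3 - 3 = 4 - 6 ≡ 39; y = λ·(3 - 39) - 10 ≡ 0. → (39, 0)
double: (39, 0) + (39, 0): same x and y₁ ≡ -y₂, so the sum is the point at infinity.

O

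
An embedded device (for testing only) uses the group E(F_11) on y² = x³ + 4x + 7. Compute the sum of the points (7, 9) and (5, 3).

(8, 10)

(7, 9) + (5, 3). λ = (3 - 9)/(5 - 7) ≡ 5/9 mod 11. 9⁻¹ ≡ 5 (mod 11) since 9·5 = 45 ≡ 1, so λ ≡ 3.
  x = λ² - 7 - 5 = 9 - 12 ≡ 8; y = λ·(7 - 8) - 9 ≡ 10. → (8, 10)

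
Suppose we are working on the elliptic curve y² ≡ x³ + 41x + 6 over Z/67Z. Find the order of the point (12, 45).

3

2P: tangent at (12, 45): λ = (3·12² + 41)/(2·45) ≡ 4/23. 23⁻¹ ≡ 35 (mod 67) since 23·35 = 805 ≡ 1, so λ ≡ 4·35 ≡ 6.
  x = λ² - 12 - 12 = 36 - 24 ≡ 12; y = λ·(12 - 12) - 45 ≡ 22. → (12, 22)
3P: (12, 22) + (12, 45): same x and y₁ ≡ -y₂, so the sum is O.
3P = O, so the order is 3.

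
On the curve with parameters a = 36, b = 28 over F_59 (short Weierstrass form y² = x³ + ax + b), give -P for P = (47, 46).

(47, 13)

-(47, 46) = (47, -46 mod 59) = (47, 13).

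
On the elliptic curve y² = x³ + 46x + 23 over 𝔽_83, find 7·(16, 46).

Write G = (16, 46).
Double-and-add on 7 = (111)₂. Start with G = (16, 46) for the leading 1-bit.
double: tangent at (16, 46): λ = (3·16² + 46)/(2·46) ≡ 67/9. 9⁻¹ ≡ 37 (mod 83), so λ ≡ 67·37 ≡ 72.
  x = λ² - 16 - 16 = 5184 - 32 ≡ 6; y = λ·(16 - 6) - 46 ≡ 10. → (6, 10)
add G: (6, 10) + (16, 46). λ = (46 - 10)/(16 - 6) ≡ 36/10 mod 83. 10⁻¹ ≡ 25 (mod 83) since 10·25 = 250 ≡ 1, so λ ≡ 70.
  x = λ² - 6 - 16 = 4900 - 22 ≡ 64; y = λ·(6 - 64) - 10 ≡ 80. → (64, 80)
double: tangent at (64, 80): λ = (3·64² + 46)/(2·80) ≡ 50/77. 77⁻¹ ≡ 69 (mod 83), so λ ≡ 50·69 ≡ 47.
  x = λ² - 64 - 64 = 2209 - 128 ≡ 6; y = λ·(64 - 6) - 80 ≡ 73. → (6, 73)
add G: (6, 73) + (16, 46). λ = (46 - 73)/(16 - 6) ≡ 56/10 mod 83. 10⁻¹ ≡ 25 (mod 83), so λ ≡ 72.
  x = λ² - 6 - 16 = 5184 - 22 ≡ 16; y = λ·(6 - 16) - 73 ≡ 37. → (16, 37)

(16, 37)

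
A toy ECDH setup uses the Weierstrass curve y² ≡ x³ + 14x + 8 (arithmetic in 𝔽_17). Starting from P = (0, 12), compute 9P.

Repeated addition: build up to 9P.
2P: tangent at (0, 12): λ = (3·0² + 14)/(2·12) ≡ 14/7. 7⁻¹ ≡ 5 (mod 17), so λ ≡ 14·5 ≡ 2.
  x = λ² - 0 - 0 = 4 - 0 ≡ 4; y = λ·(0 - 4) - 12 ≡ 14. → (4, 14)
3P: (4, 14) + (0, 12). λ = (12 - 14)/(0 - 4) ≡ 15/13 mod 17. 13⁻¹ ≡ 4 (mod 17) since 13·4 = 52 ≡ 1, so λ ≡ 9.
  x = λ² - 4 - 0 = 81 - 4 ≡ 9; y = λ·(4 - 9) - 14 ≡ 9. → (9, 9)
4P: (9, 9) + (0, 12). λ = (12 - 9)/(0 - 9) ≡ 3/8 mod 17. 8⁻¹ ≡ 15 (mod 17), so λ ≡ 11.
  x = λ² - 9 - 0 = 121 - 9 ≡ 10; y = λ·(9 - 10) - 9 ≡ 14. → (10, 14)
5P: (10, 14) + (0, 12). λ = (12 - 14)/(0 - 10) ≡ 15/7 mod 17. 7⁻¹ ≡ 5 (mod 17) since 7·5 = 35 ≡ 1, so λ ≡ 7.
  x = λ² - 10 - 0 = 49 - 10 ≡ 5; y = λ·(10 - 5) - 14 ≡ 4. → (5, 4)
6P: (5, 4) + (0, 12). λ = (12 - 4)/(0 - 5) ≡ 8/12 mod 17. 12⁻¹ ≡ 10 (mod 17), so λ ≡ 12.
  x = λ² - 5 - 0 = 144 - 5 ≡ 3; y = λ·(5 - 3) - 4 ≡ 3. → (3, 3)
7P: (3, 3) + (0, 12). λ = (12 - 3)/(0 - 3) ≡ 9/14 mod 17. 14⁻¹ ≡ 11 (mod 17) since 14·11 = 154 ≡ 1, so λ ≡ 14.
  x = λ² - 3 - 0 = 196 - 3 ≡ 6; y = λ·(3 - 6) - 3 ≡ 6. → (6, 6)
8P: (6, 6) + (0, 12). λ = (12 - 6)/(0 - 6) ≡ 6/11 mod 17. 11⁻¹ ≡ 14 (mod 17) since 11·14 = 154 ≡ 1, so λ ≡ 16.
  x = λ² - 6 - 0 = 256 - 6 ≡ 12; y = λ·(6 - 12) - 6 ≡ 0. → (12, 0)
9P: (12, 0) + (0, 12). λ = (12 - 0)/(0 - 12) ≡ 12/5 mod 17. 5⁻¹ ≡ 7 (mod 17) since 5·7 = 35 ≡ 1, so λ ≡ 16.
  x = λ² - 12 - 0 = 256 - 12 ≡ 6; y = λ·(12 - 6) - 0 ≡ 11. → (6, 11)

(6, 11)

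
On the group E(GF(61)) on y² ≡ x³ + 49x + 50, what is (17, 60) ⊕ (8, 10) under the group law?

(17, 60) + (8, 10). λ = (10 - 60)/(8 - 17) ≡ 11/52 mod 61. 52⁻¹ ≡ 27 (mod 61), so λ ≡ 53.
  x = λ² - 17 - 8 = 2809 - 25 ≡ 39; y = λ·(17 - 39) - 60 ≡ 55. → (39, 55)

(39, 55)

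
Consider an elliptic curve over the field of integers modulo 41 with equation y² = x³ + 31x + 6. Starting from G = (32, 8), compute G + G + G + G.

(20, 4)

Double-and-add on 4 = (100)₂. Start with G = (32, 8) for the leading 1-bit.
double: tangent at (32, 8): λ = (3·32² + 31)/(2·8) ≡ 28/16. 16⁻¹ ≡ 18 (mod 41), so λ ≡ 28·18 ≡ 12.
  x = λ² - 32 - 32 = 144 - 64 ≡ 39; y = λ·(32 - 39) - 8 ≡ 31. → (39, 31)
double: tangent at (39, 31): λ = (3·39² + 31)/(2·31) ≡ 2/21. 21⁻¹ ≡ 2 (mod 41) since 21·2 = 42 ≡ 1, so λ ≡ 2·2 ≡ 4.
  x = λ² - 39 - 39 = 16 - 78 ≡ 20; y = λ·(39 - 20) - 31 ≡ 4. → (20, 4)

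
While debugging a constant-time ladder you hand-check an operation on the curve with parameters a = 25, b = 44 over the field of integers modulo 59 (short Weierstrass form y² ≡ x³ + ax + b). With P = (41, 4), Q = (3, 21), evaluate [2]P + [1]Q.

First 2P:
Repeated addition: build up to 2P.
2P: tangent at (41, 4): λ = (3·41² + 25)/(2·4) ≡ 53/8. 8⁻¹ ≡ 37 (mod 59) since 8·37 = 296 ≡ 1, so λ ≡ 53·37 ≡ 14.
  x = λ² - 41 - 41 = 196 - 82 ≡ 55; y = λ·(41 - 55) - 4 ≡ 36. → (55, 36)
2P = (55, 36).
Finally 2P + Q:
(55, 36) + (3, 21). λ = (21 - 36)/(3 - 55) ≡ 44/7 mod 59. 7⁻¹ ≡ 17 (mod 59) since 7·17 = 119 ≡ 1, so λ ≡ 40.
  x = λ² - 55 - 3 = 1600 - 58 ≡ 8; y = λ·(55 - 8) - 36 ≡ 15. → (8, 15)

(8, 15)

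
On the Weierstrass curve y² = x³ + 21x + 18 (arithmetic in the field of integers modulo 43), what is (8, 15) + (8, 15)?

(40, 33)

tangent at (8, 15): λ = (3·8² + 21)/(2·15) ≡ 41/30. 30⁻¹ ≡ 33 (mod 43), so λ ≡ 41·33 ≡ 20.
  x = λ² - 8 - 8 = 400 - 16 ≡ 40; y = λ·(8 - 40) - 15 ≡ 33. → (40, 33)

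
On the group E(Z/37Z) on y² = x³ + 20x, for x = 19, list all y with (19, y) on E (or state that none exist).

none

x³ + 20x + 0 = 7239 ≡ 24 (mod 37).
24 is a non-residue mod 37; no y exists.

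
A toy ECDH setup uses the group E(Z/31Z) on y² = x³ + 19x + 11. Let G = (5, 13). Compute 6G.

(3, 8)

Double-and-add on 6 = (110)₂. Start with G = (5, 13) for the leading 1-bit.
double: tangent at (5, 13): λ = (3·5² + 19)/(2·13) ≡ 1/26. 26⁻¹ ≡ 6 (mod 31) since 26·6 = 156 ≡ 1, so λ ≡ 1·6 ≡ 6.
  x = λ² - 5 - 5 = 36 - 10 ≡ 26; y = λ·(5 - 26) - 13 ≡ 16. → (26, 16)
add G: (26, 16) + (5, 13). λ = (13 - 16)/(5 - 26) ≡ 28/10 mod 31. 10⁻¹ ≡ 28 (mod 31) since 10·28 = 280 ≡ 1, so λ ≡ 9.
  x = λ² - 26 - 5 = 81 - 31 ≡ 19; y = λ·(26 - 19) - 16 ≡ 16. → (19, 16)
double: tangent at (19, 16): λ = (3·19² + 19)/(2·16) ≡ 17/1. 1⁻¹ ≡ 1 (mod 31), so λ ≡ 17·1 ≡ 17.
  x = λ² - 19 - 19 = 289 - 38 ≡ 3; y = λ·(19 - 3) - 16 ≡ 8. → (3, 8)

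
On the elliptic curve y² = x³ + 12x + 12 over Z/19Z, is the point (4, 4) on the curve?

no

y² = 4² ≡ 16; x³ + 12x + 12 = 124 ≡ 10 (mod 19). 16 ≠ 10.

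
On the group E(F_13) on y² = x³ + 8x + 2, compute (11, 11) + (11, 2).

O

The two points share x = 11 and their y-coordinates satisfy 11 + 2 ≡ 0 (mod 13), so they are inverses. Their sum is ∞.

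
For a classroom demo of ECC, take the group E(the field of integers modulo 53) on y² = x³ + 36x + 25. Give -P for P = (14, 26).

(14, 27)

-(14, 26) = (14, -26 mod 53) = (14, 27).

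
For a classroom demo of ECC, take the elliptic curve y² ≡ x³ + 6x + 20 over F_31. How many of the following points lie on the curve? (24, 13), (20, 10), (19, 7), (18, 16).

(24, 13): 13² ≡ 14, rhs ≡ 7 → off.
(20, 10): 10² ≡ 7, rhs ≡ 18 → off.
(19, 7): 7² ≡ 18, rhs ≡ 18 → on.
(18, 16): 16² ≡ 8, rhs ≡ 8 → on.

2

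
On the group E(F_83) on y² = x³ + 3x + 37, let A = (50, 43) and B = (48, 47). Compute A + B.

(50, 43) + (48, 47). λ = (47 - 43)/(48 - 50) ≡ 4/81 mod 83. 81⁻¹ ≡ 41 (mod 83) since 81·41 = 3321 ≡ 1, so λ ≡ 81.
  x = λ² - 50 - 48 = 6561 - 98 ≡ 72; y = λ·(50 - 72) - 43 ≡ 1. → (72, 1)

(72, 1)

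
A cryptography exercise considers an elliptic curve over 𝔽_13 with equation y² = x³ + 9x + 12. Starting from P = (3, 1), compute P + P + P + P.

Repeated addition: build up to 4P.
2P: tangent at (3, 1): λ = (3·3² + 9)/(2·1) ≡ 10/2. 2⁻¹ ≡ 7 (mod 13) since 2·7 = 14 ≡ 1, so λ ≡ 10·7 ≡ 5.
  x = λ² - 3 - 3 = 25 - 6 ≡ 6; y = λ·(3 - 6) - 1 ≡ 10. → (6, 10)
3P: (6, 10) + (3, 1). λ = (1 - 10)/(3 - 6) ≡ 4/10 mod 13. 10⁻¹ ≡ 4 (mod 13) since 10·4 = 40 ≡ 1, so λ ≡ 3.
  x = λ² - 6 - 3 = 9 - 9 ≡ 0; y = λ·(6 - 0) - 10 ≡ 8. → (0, 8)
4P: (0, 8) + (3, 1). λ = (1 - 8)/(3 - 0) ≡ 6/3 mod 13. 3⁻¹ ≡ 9 (mod 13), so λ ≡ 2.
  x = λ² - 0 - 3 = 4 - 3 ≡ 1; y = λ·(0 - 1) - 8 ≡ 3. → (1, 3)

(1, 3)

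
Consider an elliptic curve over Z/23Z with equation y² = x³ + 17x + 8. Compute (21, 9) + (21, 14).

The two points share x = 21 and their y-coordinates satisfy 9 + 14 ≡ 0 (mod 23), so they are inverses. Their sum is O.

O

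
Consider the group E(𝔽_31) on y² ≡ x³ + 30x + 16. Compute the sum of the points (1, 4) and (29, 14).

(19, 25)

(1, 4) + (29, 14). λ = (14 - 4)/(29 - 1) ≡ 10/28 mod 31. 28⁻¹ ≡ 10 (mod 31), so λ ≡ 7.
  x = λ² - 1 - 29 = 49 - 30 ≡ 19; y = λ·(1 - 19) - 4 ≡ 25. → (19, 25)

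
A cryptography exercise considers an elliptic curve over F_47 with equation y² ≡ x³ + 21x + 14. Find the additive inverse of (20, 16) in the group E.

(20, 31)

-(20, 16) = (20, -16 mod 47) = (20, 31).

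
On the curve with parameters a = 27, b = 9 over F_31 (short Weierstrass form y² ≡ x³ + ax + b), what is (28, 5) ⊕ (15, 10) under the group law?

(23, 5)

(28, 5) + (15, 10). λ = (10 - 5)/(15 - 28) ≡ 5/18 mod 31. 18⁻¹ ≡ 19 (mod 31), so λ ≡ 2.
  x = λ² - 28 - 15 = 4 - 43 ≡ 23; y = λ·(28 - 23) - 5 ≡ 5. → (23, 5)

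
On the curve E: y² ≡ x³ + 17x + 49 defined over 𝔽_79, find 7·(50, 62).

(68, 43)

Write G = (50, 62).
Repeated addition: build up to 7G.
2G: tangent at (50, 62): λ = (3·50² + 17)/(2·62) ≡ 12/45. 45⁻¹ ≡ 72 (mod 79), so λ ≡ 12·72 ≡ 74.
  x = λ² - 50 - 50 = 5476 - 100 ≡ 4; y = λ·(50 - 4) - 62 ≡ 24. → (4, 24)
3G: (4, 24) + (50, 62). λ = (62 - 24)/(50 - 4) ≡ 38/46 mod 79. 46⁻¹ ≡ 67 (mod 79) since 46·67 = 3082 ≡ 1, so λ ≡ 18.
  x = λ² - 4 - 50 = 324 - 54 ≡ 33; y = λ·(4 - 33) - 24 ≡ 7. → (33, 7)
4G: (33, 7) + (50, 62). λ = (62 - 7)/(50 - 33) ≡ 55/17 mod 79. 17⁻¹ ≡ 14 (mod 79), so λ ≡ 59.
  x = λ² - 33 - 50 = 3481 - 83 ≡ 1; y = λ·(33 - 1) - 7 ≡ 64. → (1, 64)
5G: (1, 64) + (50, 62). λ = (62 - 64)/(50 - 1) ≡ 77/49 mod 79. 49⁻¹ ≡ 50 (mod 79), so λ ≡ 58.
  x = λ² - 1 - 50 = 3364 - 51 ≡ 74; y = λ·(1 - 74) - 64 ≡ 47. → (74, 47)
6G: (74, 47) + (50, 62). λ = (62 - 47)/(50 - 74) ≡ 15/55 mod 79. 55⁻¹ ≡ 23 (mod 79) since 55·23 = 1265 ≡ 1, so λ ≡ 29.
  x = λ² - 74 - 50 = 841 - 124 ≡ 6; y = λ·(74 - 6) - 47 ≡ 29. → (6, 29)
7G: (6, 29) + (50, 62). λ = (62 - 29)/(50 - 6) ≡ 33/44 mod 79. 44⁻¹ ≡ 9 (mod 79), so λ ≡ 60.
  x = λ² - 6 - 50 = 3600 - 56 ≡ 68; y = λ·(6 - 68) - 29 ≡ 43. → (68, 43)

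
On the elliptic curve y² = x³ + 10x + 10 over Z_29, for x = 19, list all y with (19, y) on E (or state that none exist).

none

x³ + 10x + 10 = 7059 ≡ 12 (mod 29).
12 is a non-residue mod 29; no y exists.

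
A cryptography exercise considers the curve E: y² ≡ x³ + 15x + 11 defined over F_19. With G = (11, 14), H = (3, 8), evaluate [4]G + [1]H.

First 4G:
Repeated addition: build up to 4G.
2G: tangent at (11, 14): λ = (3·11² + 15)/(2·14) ≡ 17/9. 9⁻¹ ≡ 17 (mod 19), so λ ≡ 17·17 ≡ 4.
  x = λ² - 11 - 11 = 16 - 22 ≡ 13; y = λ·(11 - 13) - 14 ≡ 16. → (13, 16)
3G: (13, 16) + (11, 14). λ = (14 - 16)/(11 - 13) ≡ 17/17 mod 19. 17⁻¹ ≡ 9 (mod 19) since 17·9 = 153 ≡ 1, so λ ≡ 1.
  x = λ² - 13 - 11 = 1 - 24 ≡ 15; y = λ·(13 - 15) - 16 ≡ 1. → (15, 1)
4G: (15, 1) + (11, 14). λ = (14 - 1)/(11 - 15) ≡ 13/15 mod 19. 15⁻¹ ≡ 14 (mod 19), so λ ≡ 11.
  x = λ² - 15 - 11 = 121 - 26 ≡ 0; y = λ·(15 - 0) - 1 ≡ 12. → (0, 12)
4G = (0, 12).
Finally 4G + H:
(0, 12) + (3, 8). λ = (8 - 12)/(3 - 0) ≡ 15/3 mod 19. 3⁻¹ ≡ 13 (mod 19) since 3·13 = 39 ≡ 1, so λ ≡ 5.
  x = λ² - 0 - 3 = 25 - 3 ≡ 3; y = λ·(0 - 3) - 12 ≡ 11. → (3, 11)

(3, 11)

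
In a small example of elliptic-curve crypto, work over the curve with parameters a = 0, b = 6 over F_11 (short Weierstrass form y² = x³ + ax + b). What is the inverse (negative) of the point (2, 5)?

-(2, 5) = (2, -5 mod 11) = (2, 6).

(2, 6)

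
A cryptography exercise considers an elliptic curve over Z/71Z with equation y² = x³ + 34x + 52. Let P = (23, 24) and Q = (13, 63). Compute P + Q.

(23, 24) + (13, 63). λ = (63 - 24)/(13 - 23) ≡ 39/61 mod 71. 61⁻¹ ≡ 7 (mod 71), so λ ≡ 60.
  x = λ² - 23 - 13 = 3600 - 36 ≡ 14; y = λ·(23 - 14) - 24 ≡ 19. → (14, 19)

(14, 19)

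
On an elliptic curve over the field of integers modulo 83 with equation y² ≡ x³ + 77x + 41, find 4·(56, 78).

Write Q = (56, 78).
Double-and-add on 4 = (100)₂. Start with Q = (56, 78) for the leading 1-bit.
double: tangent at (56, 78): λ = (3·56² + 77)/(2·78) ≡ 23/73. 73⁻¹ ≡ 58 (mod 83) since 73·58 = 4234 ≡ 1, so λ ≡ 23·58 ≡ 6.
  x = λ² - 56 - 56 = 36 - 112 ≡ 7; y = λ·(56 - 7) - 78 ≡ 50. → (7, 50)
double: tangent at (7, 50): λ = (3·7² + 77)/(2·50) ≡ 58/17. 17⁻¹ ≡ 44 (mod 83), so λ ≡ 58·44 ≡ 62.
  x = λ² - 7 - 7 = 3844 - 14 ≡ 12; y = λ·(7 - 12) - 50 ≡ 55. → (12, 55)

(12, 55)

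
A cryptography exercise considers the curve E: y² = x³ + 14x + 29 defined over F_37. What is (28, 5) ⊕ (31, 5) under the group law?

(15, 32)

(28, 5) + (31, 5). λ = (5 - 5)/(31 - 28) ≡ 0/3 mod 37. 3⁻¹ ≡ 25 (mod 37), so λ ≡ 0.
  x = λ² - 28 - 31 = 0 - 59 ≡ 15; y = λ·(28 - 15) - 5 ≡ 32. → (15, 32)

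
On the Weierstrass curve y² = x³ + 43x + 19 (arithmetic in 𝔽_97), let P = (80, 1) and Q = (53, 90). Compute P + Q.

(80, 1) + (53, 90). λ = (90 - 1)/(53 - 80) ≡ 89/70 mod 97. 70⁻¹ ≡ 79 (mod 97), so λ ≡ 47.
  x = λ² - 80 - 53 = 2209 - 133 ≡ 39; y = λ·(80 - 39) - 1 ≡ 83. → (39, 83)

(39, 83)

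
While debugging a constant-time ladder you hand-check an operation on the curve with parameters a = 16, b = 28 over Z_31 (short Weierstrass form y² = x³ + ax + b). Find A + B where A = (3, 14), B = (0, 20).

(1, 13)

(3, 14) + (0, 20). λ = (20 - 14)/(0 - 3) ≡ 6/28 mod 31. 28⁻¹ ≡ 10 (mod 31) since 28·10 = 280 ≡ 1, so λ ≡ 29.
  x = λ² - 3 - 0 = 841 - 3 ≡ 1; y = λ·(3 - 1) - 14 ≡ 13. → (1, 13)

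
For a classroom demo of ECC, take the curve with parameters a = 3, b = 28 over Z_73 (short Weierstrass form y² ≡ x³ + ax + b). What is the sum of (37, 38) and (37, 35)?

The two points share x = 37 and their y-coordinates satisfy 38 + 35 ≡ 0 (mod 73), so they are inverses. Their sum is 𝒪.

O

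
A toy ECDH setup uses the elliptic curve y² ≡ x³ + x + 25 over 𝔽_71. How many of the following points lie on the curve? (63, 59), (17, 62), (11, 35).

2

(63, 59): 59² ≡ 2, rhs ≡ 2 → on.
(17, 62): 62² ≡ 10, rhs ≡ 56 → off.
(11, 35): 35² ≡ 18, rhs ≡ 18 → on.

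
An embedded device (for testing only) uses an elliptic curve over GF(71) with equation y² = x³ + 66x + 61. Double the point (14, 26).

(45, 62)

tangent at (14, 26): λ = (3·14² + 66)/(2·26) ≡ 15/52. 52⁻¹ ≡ 56 (mod 71), so λ ≡ 15·56 ≡ 59.
  x = λ² - 14 - 14 = 3481 - 28 ≡ 45; y = λ·(14 - 45) - 26 ≡ 62. → (45, 62)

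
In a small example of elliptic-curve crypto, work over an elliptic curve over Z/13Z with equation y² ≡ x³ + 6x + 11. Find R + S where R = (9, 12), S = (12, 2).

(6, 4)

(9, 12) + (12, 2). λ = (2 - 12)/(12 - 9) ≡ 3/3 mod 13. 3⁻¹ ≡ 9 (mod 13), so λ ≡ 1.
  x = λ² - 9 - 12 = 1 - 21 ≡ 6; y = λ·(9 - 6) - 12 ≡ 4. → (6, 4)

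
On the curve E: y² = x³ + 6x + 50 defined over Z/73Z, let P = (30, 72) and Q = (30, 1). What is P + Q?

O

The two points share x = 30 and their y-coordinates satisfy 72 + 1 ≡ 0 (mod 73), so they are inverses. Their sum is O.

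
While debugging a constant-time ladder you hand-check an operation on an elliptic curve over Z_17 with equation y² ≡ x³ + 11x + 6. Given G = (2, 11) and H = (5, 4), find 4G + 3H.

(9, 1)

First 4G:
Double-and-add on 4 = (100)₂. Start with G = (2, 11) for the leading 1-bit.
double: tangent at (2, 11): λ = (3·2² + 11)/(2·11) ≡ 6/5. 5⁻¹ ≡ 7 (mod 17), so λ ≡ 6·7 ≡ 8.
  x = λ² - 2 - 2 = 64 - 4 ≡ 9; y = λ·(2 - 9) - 11 ≡ 1. → (9, 1)
double: tangent at (9, 1): λ = (3·9² + 11)/(2·1) ≡ 16/2. 2⁻¹ ≡ 9 (mod 17), so λ ≡ 16·9 ≡ 8.
  x = λ² - 9 - 9 = 64 - 18 ≡ 12; y = λ·(9 - 12) - 1 ≡ 9. → (12, 9)
4G = (12, 9).
Next 3H:
Repeated addition: build up to 3H.
2H: tangent at (5, 4): λ = (3·5² + 11)/(2·4) ≡ 1/8. 8⁻¹ ≡ 15 (mod 17) since 8·15 = 120 ≡ 1, so λ ≡ 1·15 ≡ 15.
  x = λ² - 5 - 5 = 225 - 10 ≡ 11; y = λ·(5 - 11) - 4 ≡ 8. → (11, 8)
3H: (11, 8) + (5, 4). λ = (4 - 8)/(5 - 11) ≡ 13/11 mod 17. 11⁻¹ ≡ 14 (mod 17), so λ ≡ 12.
  x = λ² - 11 - 5 = 144 - 16 ≡ 9; y = λ·(11 - 9) - 8 ≡ 16. → (9, 16)
3H = (9, 16).
Finally 4G + 3H:
(12, 9) + (9, 16). λ = (16 - 9)/(9 - 12) ≡ 7/14 mod 17. 14⁻¹ ≡ 11 (mod 17), so λ ≡ 9.
  x = λ² - 12 - 9 = 81 - 21 ≡ 9; y = λ·(12 - 9) - 9 ≡ 1. → (9, 1)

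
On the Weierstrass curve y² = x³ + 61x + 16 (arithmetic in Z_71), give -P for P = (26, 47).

-(26, 47) = (26, -47 mod 71) = (26, 24).

(26, 24)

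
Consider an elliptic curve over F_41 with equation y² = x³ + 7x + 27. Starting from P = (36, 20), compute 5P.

(34, 39)

Repeated addition: build up to 5P.
2P: tangent at (36, 20): λ = (3·36² + 7)/(2·20) ≡ 0/40. 40⁻¹ ≡ 40 (mod 41), so λ ≡ 0·40 ≡ 0.
  x = λ² - 36 - 36 = 0 - 72 ≡ 10; y = λ·(36 - 10) - 20 ≡ 21. → (10, 21)
3P: (10, 21) + (36, 20). λ = (20 - 21)/(36 - 10) ≡ 40/26 mod 41. 26⁻¹ ≡ 30 (mod 41), so λ ≡ 11.
  x = λ² - 10 - 36 = 121 - 46 ≡ 34; y = λ·(10 - 34) - 21 ≡ 2. → (34, 2)
4P: (34, 2) + (36, 20). λ = (20 - 2)/(36 - 34) ≡ 18/2 mod 41. 2⁻¹ ≡ 21 (mod 41), so λ ≡ 9.
  x = λ² - 34 - 36 = 81 - 70 ≡ 11; y = λ·(34 - 11) - 2 ≡ 0. → (11, 0)
5P: (11, 0) + (36, 20). λ = (20 - 0)/(36 - 11) ≡ 20/25 mod 41. 25⁻¹ ≡ 23 (mod 41) since 25·23 = 575 ≡ 1, so λ ≡ 9.
  x = λ² - 11 - 36 = 81 - 47 ≡ 34; y = λ·(11 - 34) - 0 ≡ 39. → (34, 39)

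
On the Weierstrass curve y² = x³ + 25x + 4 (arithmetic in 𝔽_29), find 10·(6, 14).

(14, 16)

Write P = (6, 14).
Repeated addition: build up to 10P.
2P: tangent at (6, 14): λ = (3·6² + 25)/(2·14) ≡ 17/28. 28⁻¹ ≡ 28 (mod 29), so λ ≡ 17·28 ≡ 12.
  x = λ² - 6 - 6 = 144 - 12 ≡ 16; y = λ·(6 - 16) - 14 ≡ 11. → (16, 11)
3P: (16, 11) + (6, 14). λ = (14 - 11)/(6 - 16) ≡ 3/19 mod 29. 19⁻¹ ≡ 26 (mod 29) since 19·26 = 494 ≡ 1, so λ ≡ 20.
  x = λ² - 16 - 6 = 400 - 22 ≡ 1; y = λ·(16 - 1) - 11 ≡ 28. → (1, 28)
4P: (1, 28) + (6, 14). λ = (14 - 28)/(6 - 1) ≡ 15/5 mod 29. 5⁻¹ ≡ 6 (mod 29), so λ ≡ 3.
  x = λ² - 1 - 6 = 9 - 7 ≡ 2; y = λ·(1 - 2) - 28 ≡ 27. → (2, 27)
5P: (2, 27) + (6, 14). λ = (14 - 27)/(6 - 2) ≡ 16/4 mod 29. 4⁻¹ ≡ 22 (mod 29), so λ ≡ 4.
  x = λ² - 2 - 6 = 16 - 8 ≡ 8; y = λ·(2 - 8) - 27 ≡ 7. → (8, 7)
6P: (8, 7) + (6, 14). λ = (14 - 7)/(6 - 8) ≡ 7/27 mod 29. 27⁻¹ ≡ 14 (mod 29), so λ ≡ 11.
  x = λ² - 8 - 6 = 121 - 14 ≡ 20; y = λ·(8 - 20) - 7 ≡ 6. → (20, 6)
7P: (20, 6) + (6, 14). λ = (14 - 6)/(6 - 20) ≡ 8/15 mod 29. 15⁻¹ ≡ 2 (mod 29), so λ ≡ 16.
  x = λ² - 20 - 6 = 256 - 26 ≡ 27; y = λ·(20 - 27) - 6 ≡ 27. → (27, 27)
8P: (27, 27) + (6, 14). λ = (14 - 27)/(6 - 27) ≡ 16/8 mod 29. 8⁻¹ ≡ 11 (mod 29), so λ ≡ 2.
  x = λ² - 27 - 6 = 4 - 33 ≡ 0; y = λ·(27 - 0) - 27 ≡ 27. → (0, 27)
9P: (0, 27) + (6, 14). λ = (14 - 27)/(6 - 0) ≡ 16/6 mod 29. 6⁻¹ ≡ 5 (mod 29), so λ ≡ 22.
  x = λ² - 0 - 6 = 484 - 6 ≡ 14; y = λ·(0 - 14) - 27 ≡ 13. → (14, 13)
10P: (14, 13) + (6, 14). λ = (14 - 13)/(6 - 14) ≡ 1/21 mod 29. 21⁻¹ ≡ 18 (mod 29) since 21·18 = 378 ≡ 1, so λ ≡ 18.
  x = λ² - 14 - 6 = 324 - 20 ≡ 14; y = λ·(14 - 14) - 13 ≡ 16. → (14, 16)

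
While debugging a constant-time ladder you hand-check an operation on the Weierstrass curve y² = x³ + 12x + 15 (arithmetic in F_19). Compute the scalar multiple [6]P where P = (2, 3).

(7, 10)

Double-and-add on 6 = (110)₂. Start with P = (2, 3) for the leading 1-bit.
double: tangent at (2, 3): λ = (3·2² + 12)/(2·3) ≡ 5/6. 6⁻¹ ≡ 16 (mod 19), so λ ≡ 5·16 ≡ 4.
  x = λ² - 2 - 2 = 16 - 4 ≡ 12; y = λ·(2 - 12) - 3 ≡ 14. → (12, 14)
add P: (12, 14) + (2, 3). λ = (3 - 14)/(2 - 12) ≡ 8/9 mod 19. 9⁻¹ ≡ 17 (mod 19) since 9·17 = 153 ≡ 1, so λ ≡ 3.
  x = λ² - 12 - 2 = 9 - 14 ≡ 14; y = λ·(12 - 14) - 14 ≡ 18. → (14, 18)
double: tangent at (14, 18): λ = (3·14² + 12)/(2·18) ≡ 11/17. 17⁻¹ ≡ 9 (mod 19) since 17·9 = 153 ≡ 1, so λ ≡ 11·9 ≡ 4.
  x = λ² - 14 - 14 = 16 - 28 ≡ 7; y = λ·(14 - 7) - 18 ≡ 10. → (7, 10)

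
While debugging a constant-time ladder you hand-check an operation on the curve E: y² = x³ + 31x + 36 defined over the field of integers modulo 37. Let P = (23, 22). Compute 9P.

Double-and-add on 9 = (1001)₂. Start with P = (23, 22) for the leading 1-bit.
double: tangent at (23, 22): λ = (3·23² + 31)/(2·22) ≡ 27/7. 7⁻¹ ≡ 16 (mod 37) since 7·16 = 112 ≡ 1, so λ ≡ 27·16 ≡ 25.
  x = λ² - 23 - 23 = 625 - 46 ≡ 24; y = λ·(23 - 24) - 22 ≡ 27. → (24, 27)
double: tangent at (24, 27): λ = (3·24² + 31)/(2·27) ≡ 20/17. 17⁻¹ ≡ 24 (mod 37) since 17·24 = 408 ≡ 1, so λ ≡ 20·24 ≡ 36.
  x = λ² - 24 - 24 = 1296 - 48 ≡ 27; y = λ·(24 - 27) - 27 ≡ 13. → (27, 13)
double: tangent at (27, 13): λ = (3·27² + 31)/(2·13) ≡ 35/26. 26⁻¹ ≡ 10 (mod 37), so λ ≡ 35·10 ≡ 17.
  x = λ² - 27 - 27 = 289 - 54 ≡ 13; y = λ·(27 - 13) - 13 ≡ 3. → (13, 3)
add P: (13, 3) + (23, 22). λ = (22 - 3)/(23 - 13) ≡ 19/10 mod 37. 10⁻¹ ≡ 26 (mod 37), so λ ≡ 13.
  x = λ² - 13 - 23 = 169 - 36 ≡ 22; y = λ·(13 - 22) - 3 ≡ 28. → (22, 28)

(22, 28)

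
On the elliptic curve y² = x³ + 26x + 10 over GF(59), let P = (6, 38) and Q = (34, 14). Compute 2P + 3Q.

First 2P:
Repeated addition: build up to 2P.
2P: tangent at (6, 38): λ = (3·6² + 26)/(2·38) ≡ 16/17. 17⁻¹ ≡ 7 (mod 59), so λ ≡ 16·7 ≡ 53.
  x = λ² - 6 - 6 = 2809 - 12 ≡ 24; y = λ·(6 - 24) - 38 ≡ 11. → (24, 11)
2P = (24, 11).
Next 3Q:
Repeated addition: build up to 3Q.
2Q: tangent at (34, 14): λ = (3·34² + 26)/(2·14) ≡ 13/28. 28⁻¹ ≡ 19 (mod 59) since 28·19 = 532 ≡ 1, so λ ≡ 13·19 ≡ 11.
  x = λ² - 34 - 34 = 121 - 68 ≡ 53; y = λ·(34 - 53) - 14 ≡ 13. → (53, 13)
3Q: (53, 13) + (34, 14). λ = (14 - 13)/(34 - 53) ≡ 1/40 mod 59. 40⁻¹ ≡ 31 (mod 59), so λ ≡ 31.
  x = λ² - 53 - 34 = 961 - 87 ≡ 48; y = λ·(53 - 48) - 13 ≡ 24. → (48, 24)
3Q = (48, 24).
Finally 2P + 3Q:
(24, 11) + (48, 24). λ = (24 - 11)/(48 - 24) ≡ 13/24 mod 59. 24⁻¹ ≡ 32 (mod 59), so λ ≡ 3.
  x = λ² - 24 - 48 = 9 - 72 ≡ 55; y = λ·(24 - 55) - 11 ≡ 14. → (55, 14)

(55, 14)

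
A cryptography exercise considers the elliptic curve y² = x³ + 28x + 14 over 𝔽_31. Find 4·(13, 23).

(13, 23)

Write G = (13, 23).
Double-and-add on 4 = (100)₂. Start with G = (13, 23) for the leading 1-bit.
double: tangent at (13, 23): λ = (3·13² + 28)/(2·23) ≡ 8/15. 15⁻¹ ≡ 29 (mod 31), so λ ≡ 8·29 ≡ 15.
  x = λ² - 13 - 13 = 225 - 26 ≡ 13; y = λ·(13 - 13) - 23 ≡ 8. → (13, 8)
double: tangent at (13, 8): λ = (3·13² + 28)/(2·8) ≡ 8/16. 16⁻¹ ≡ 2 (mod 31), so λ ≡ 8·2 ≡ 16.
  x = λ² - 13 - 13 = 256 - 26 ≡ 13; y = λ·(13 - 13) - 8 ≡ 23. → (13, 23)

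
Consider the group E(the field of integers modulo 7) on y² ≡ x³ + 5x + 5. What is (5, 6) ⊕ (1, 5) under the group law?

(5, 6) + (1, 5). λ = (5 - 6)/(1 - 5) ≡ 6/3 mod 7. 3⁻¹ ≡ 5 (mod 7), so λ ≡ 2.
  x = λ² - 5 - 1 = 4 - 6 ≡ 5; y = λ·(5 - 5) - 6 ≡ 1. → (5, 1)

(5, 1)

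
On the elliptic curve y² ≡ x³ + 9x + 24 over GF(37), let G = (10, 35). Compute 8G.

(1, 21)

Double-and-add on 8 = (1000)₂. Start with G = (10, 35) for the leading 1-bit.
double: tangent at (10, 35): λ = (3·10² + 9)/(2·35) ≡ 13/33. 33⁻¹ ≡ 9 (mod 37) since 33·9 = 297 ≡ 1, so λ ≡ 13·9 ≡ 6.
  x = λ² - 10 - 10 = 36 - 20 ≡ 16; y = λ·(10 - 16) - 35 ≡ 3. → (16, 3)
double: tangent at (16, 3): λ = (3·16² + 9)/(2·3) ≡ 0/6. 6⁻¹ ≡ 31 (mod 37) since 6·31 = 186 ≡ 1, so λ ≡ 0·31 ≡ 0.
  x = λ² - 16 - 16 = 0 - 32 ≡ 5; y = λ·(16 - 5) - 3 ≡ 34. → (5, 34)
double: tangent at (5, 34): λ = (3·5² + 9)/(2·34) ≡ 10/31. 31⁻¹ ≡ 6 (mod 37), so λ ≡ 10·6 ≡ 23.
  x = λ² - 5 - 5 = 529 - 10 ≡ 1; y = λ·(5 - 1) - 34 ≡ 21. → (1, 21)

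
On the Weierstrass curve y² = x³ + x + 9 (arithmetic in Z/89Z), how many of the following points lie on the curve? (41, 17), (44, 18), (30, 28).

1

(41, 17): 17² ≡ 22, rhs ≡ 85 → off.
(44, 18): 18² ≡ 57, rhs ≡ 64 → off.
(30, 28): 28² ≡ 72, rhs ≡ 72 → on.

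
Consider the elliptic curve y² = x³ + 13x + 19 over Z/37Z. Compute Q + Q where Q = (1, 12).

tangent at (1, 12): λ = (3·1² + 13)/(2·12) ≡ 16/24. 24⁻¹ ≡ 17 (mod 37), so λ ≡ 16·17 ≡ 13.
  x = λ² - 1 - 1 = 169 - 2 ≡ 19; y = λ·(1 - 19) - 12 ≡ 13. → (19, 13)

(19, 13)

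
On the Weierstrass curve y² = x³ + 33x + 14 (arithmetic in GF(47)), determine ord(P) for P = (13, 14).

2P: tangent at (13, 14): λ = (3·13² + 33)/(2·14) ≡ 23/28. 28⁻¹ ≡ 42 (mod 47) since 28·42 = 1176 ≡ 1, so λ ≡ 23·42 ≡ 26.
  x = λ² - 13 - 13 = 676 - 26 ≡ 39; y = λ·(13 - 39) - 14 ≡ 15. → (39, 15)
3P: (39, 15) + (13, 14). λ = (14 - 15)/(13 - 39) ≡ 46/21 mod 47. 21⁻¹ ≡ 9 (mod 47), so λ ≡ 38.
  x = λ² - 39 - 13 = 1444 - 52 ≡ 29; y = λ·(39 - 29) - 15 ≡ 36. → (29, 36)
4P: (29, 36) + (13, 14). λ = (14 - 36)/(13 - 29) ≡ 25/31 mod 47. 31⁻¹ ≡ 44 (mod 47) since 31·44 = 1364 ≡ 1, so λ ≡ 19.
  x = λ² - 29 - 13 = 361 - 42 ≡ 37; y = λ·(29 - 37) - 36 ≡ 0. → (37, 0)
5P: (37, 0) + (13, 14). λ = (14 - 0)/(13 - 37) ≡ 14/23 mod 47. 23⁻¹ ≡ 45 (mod 47) since 23·45 = 1035 ≡ 1, so λ ≡ 19.
  x = λ² - 37 - 13 = 361 - 50 ≡ 29; y = λ·(37 - 29) - 0 ≡ 11. → (29, 11)
6P: (29, 11) + (13, 14). λ = (14 - 11)/(13 - 29) ≡ 3/31 mod 47. 31⁻¹ ≡ 44 (mod 47), so λ ≡ 38.
  x = λ² - 29 - 13 = 1444 - 42 ≡ 39; y = λ·(29 - 39) - 11 ≡ 32. → (39, 32)
7P: (39, 32) + (13, 14). λ = (14 - 32)/(13 - 39) ≡ 29/21 mod 47. 21⁻¹ ≡ 9 (mod 47) since 21·9 = 189 ≡ 1, so λ ≡ 26.
  x = λ² - 39 - 13 = 676 - 52 ≡ 13; y = λ·(39 - 13) - 32 ≡ 33. → (13, 33)
8P: (13, 33) + (13, 14): same x and y₁ ≡ -y₂, so the sum is 𝒪.
8P = 𝒪, so the order is 8.

8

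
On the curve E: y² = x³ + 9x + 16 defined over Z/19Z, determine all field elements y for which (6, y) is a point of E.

1, 18

x³ + 9x + 16 = 286 ≡ 1 (mod 19).
Square roots of 1 mod 19: 1 and 18 (since 1² = 1 ≡ 1).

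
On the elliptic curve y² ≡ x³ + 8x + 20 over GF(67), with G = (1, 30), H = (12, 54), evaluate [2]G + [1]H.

First 2G:
Repeated addition: build up to 2G.
2G: tangent at (1, 30): λ = (3·1² + 8)/(2·30) ≡ 11/60. 60⁻¹ ≡ 19 (mod 67) since 60·19 = 1140 ≡ 1, so λ ≡ 11·19 ≡ 8.
  x = λ² - 1 - 1 = 64 - 2 ≡ 62; y = λ·(1 - 62) - 30 ≡ 18. → (62, 18)
2G = (62, 18).
Finally 2G + H:
(62, 18) + (12, 54). λ = (54 - 18)/(12 - 62) ≡ 36/17 mod 67. 17⁻¹ ≡ 4 (mod 67) since 17·4 = 68 ≡ 1, so λ ≡ 10.
  x = λ² - 62 - 12 = 100 - 74 ≡ 26; y = λ·(62 - 26) - 18 ≡ 7. → (26, 7)

(26, 7)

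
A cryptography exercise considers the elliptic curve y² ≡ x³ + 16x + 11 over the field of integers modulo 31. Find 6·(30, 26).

Write G = (30, 26).
Repeated addition: build up to 6G.
2G: tangent at (30, 26): λ = (3·30² + 16)/(2·26) ≡ 19/21. 21⁻¹ ≡ 3 (mod 31), so λ ≡ 19·3 ≡ 26.
  x = λ² - 30 - 30 = 676 - 60 ≡ 27; y = λ·(30 - 27) - 26 ≡ 21. → (27, 21)
3G: (27, 21) + (30, 26). λ = (26 - 21)/(30 - 27) ≡ 5/3 mod 31. 3⁻¹ ≡ 21 (mod 31) since 3·21 = 63 ≡ 1, so λ ≡ 12.
  x = λ² - 27 - 30 = 144 - 57 ≡ 25; y = λ·(27 - 25) - 21 ≡ 3. → (25, 3)
4G: (25, 3) + (30, 26). λ = (26 - 3)/(30 - 25) ≡ 23/5 mod 31. 5⁻¹ ≡ 25 (mod 31) since 5·25 = 125 ≡ 1, so λ ≡ 17.
  x = λ² - 25 - 30 = 289 - 55 ≡ 17; y = λ·(25 - 17) - 3 ≡ 9. → (17, 9)
5G: (17, 9) + (30, 26). λ = (26 - 9)/(30 - 17) ≡ 17/13 mod 31. 13⁻¹ ≡ 12 (mod 31) since 13·12 = 156 ≡ 1, so λ ≡ 18.
  x = λ² - 17 - 30 = 324 - 47 ≡ 29; y = λ·(17 - 29) - 9 ≡ 23. → (29, 23)
6G: (29, 23) + (30, 26). λ = (26 - 23)/(30 - 29) ≡ 3/1 mod 31. 1⁻¹ ≡ 1 (mod 31), so λ ≡ 3.
  x = λ² - 29 - 30 = 9 - 59 ≡ 12; y = λ·(29 - 12) - 23 ≡ 28. → (12, 28)

(12, 28)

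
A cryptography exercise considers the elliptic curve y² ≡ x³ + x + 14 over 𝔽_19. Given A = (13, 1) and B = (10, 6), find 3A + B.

First 3A:
Repeated addition: build up to 3A.
2A: tangent at (13, 1): λ = (3·13² + 1)/(2·1) ≡ 14/2. 2⁻¹ ≡ 10 (mod 19), so λ ≡ 14·10 ≡ 7.
  x = λ² - 13 - 13 = 49 - 26 ≡ 4; y = λ·(13 - 4) - 1 ≡ 5. → (4, 5)
3A: (4, 5) + (13, 1). λ = (1 - 5)/(13 - 4) ≡ 15/9 mod 19. 9⁻¹ ≡ 17 (mod 19), so λ ≡ 8.
  x = λ² - 4 - 13 = 64 - 17 ≡ 9; y = λ·(4 - 9) - 5 ≡ 12. → (9, 12)
3A = (9, 12).
Finally 3A + B:
(9, 12) + (10, 6). λ = (6 - 12)/(10 - 9) ≡ 13/1 mod 19. 1⁻¹ ≡ 1 (mod 19) since 1·1 = 1 ≡ 1, so λ ≡ 13.
  x = λ² - 9 - 10 = 169 - 19 ≡ 17; y = λ·(9 - 17) - 12 ≡ 17. → (17, 17)

(17, 17)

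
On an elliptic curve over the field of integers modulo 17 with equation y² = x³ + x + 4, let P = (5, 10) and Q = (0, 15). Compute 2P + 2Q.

(4, 15)

First 2P:
Repeated addition: build up to 2P.
2P: tangent at (5, 10): λ = (3·5² + 1)/(2·10) ≡ 8/3. 3⁻¹ ≡ 6 (mod 17) since 3·6 = 18 ≡ 1, so λ ≡ 8·6 ≡ 14.
  x = λ² - 5 - 5 = 196 - 10 ≡ 16; y = λ·(5 - 16) - 10 ≡ 6. → (16, 6)
2P = (16, 6).
Next 2Q:
Repeated addition: build up to 2Q.
2Q: tangent at (0, 15): λ = (3·0² + 1)/(2·15) ≡ 1/13. 13⁻¹ ≡ 4 (mod 17) since 13·4 = 52 ≡ 1, so λ ≡ 1·4 ≡ 4.
  x = λ² - 0 - 0 = 16 - 0 ≡ 16; y = λ·(0 - 16) - 15 ≡ 6. → (16, 6)
2Q = (16, 6).
Finally 2P + 2Q:
tangent at (16, 6): λ = (3·16² + 1)/(2·6) ≡ 4/12. 12⁻¹ ≡ 10 (mod 17) since 12·10 = 120 ≡ 1, so λ ≡ 4·10 ≡ 6.
  x = λ² - 16 - 16 = 36 - 32 ≡ 4; y = λ·(16 - 4) - 6 ≡ 15. → (4, 15)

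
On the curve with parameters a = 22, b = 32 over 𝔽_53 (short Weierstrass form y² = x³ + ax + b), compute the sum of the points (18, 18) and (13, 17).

(39, 52)

(18, 18) + (13, 17). λ = (17 - 18)/(13 - 18) ≡ 52/48 mod 53. 48⁻¹ ≡ 21 (mod 53), so λ ≡ 32.
  x = λ² - 18 - 13 = 1024 - 31 ≡ 39; y = λ·(18 - 39) - 18 ≡ 52. → (39, 52)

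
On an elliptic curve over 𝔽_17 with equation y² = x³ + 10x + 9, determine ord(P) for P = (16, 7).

2P: tangent at (16, 7): λ = (3·16² + 10)/(2·7) ≡ 13/14. 14⁻¹ ≡ 11 (mod 17) since 14·11 = 154 ≡ 1, so λ ≡ 13·11 ≡ 7.
  x = λ² - 16 - 16 = 49 - 32 ≡ 0; y = λ·(16 - 0) - 7 ≡ 3. → (0, 3)
3P: (0, 3) + (16, 7). λ = (7 - 3)/(16 - 0) ≡ 4/16 mod 17. 16⁻¹ ≡ 16 (mod 17) since 16·16 = 256 ≡ 1, so λ ≡ 13.
  x = λ² - 0 - 16 = 169 - 16 ≡ 0; y = λ·(0 - 0) - 3 ≡ 14. → (0, 14)
4P: (0, 14) + (16, 7). λ = (7 - 14)/(16 - 0) ≡ 10/16 mod 17. 16⁻¹ ≡ 16 (mod 17), so λ ≡ 7.
  x = λ² - 0 - 16 = 49 - 16 ≡ 16; y = λ·(0 - 16) - 14 ≡ 10. → (16, 10)
5P: (16, 10) + (16, 7): same x and y₁ ≡ -y₂, so the sum is ∞.
5P = ∞, so the order is 5.

5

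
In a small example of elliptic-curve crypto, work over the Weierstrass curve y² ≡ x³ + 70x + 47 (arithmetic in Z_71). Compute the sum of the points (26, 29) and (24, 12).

(40, 65)

(26, 29) + (24, 12). λ = (12 - 29)/(24 - 26) ≡ 54/69 mod 71. 69⁻¹ ≡ 35 (mod 71) since 69·35 = 2415 ≡ 1, so λ ≡ 44.
  x = λ² - 26 - 24 = 1936 - 50 ≡ 40; y = λ·(26 - 40) - 29 ≡ 65. → (40, 65)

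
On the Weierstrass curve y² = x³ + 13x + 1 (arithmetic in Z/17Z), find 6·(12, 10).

Write G = (12, 10).
Repeated addition: build up to 6G.
2G: tangent at (12, 10): λ = (3·12² + 13)/(2·10) ≡ 3/3. 3⁻¹ ≡ 6 (mod 17), so λ ≡ 3·6 ≡ 1.
  x = λ² - 12 - 12 = 1 - 24 ≡ 11; y = λ·(12 - 11) - 10 ≡ 8. → (11, 8)
3G: (11, 8) + (12, 10). λ = (10 - 8)/(12 - 11) ≡ 2/1 mod 17. 1⁻¹ ≡ 1 (mod 17), so λ ≡ 2.
  x = λ² - 11 - 12 = 4 - 23 ≡ 15; y = λ·(11 - 15) - 8 ≡ 1. → (15, 1)
4G: (15, 1) + (12, 10). λ = (10 - 1)/(12 - 15) ≡ 9/14 mod 17. 14⁻¹ ≡ 11 (mod 17), so λ ≡ 14.
  x = λ² - 15 - 12 = 196 - 27 ≡ 16; y = λ·(15 - 16) - 1 ≡ 2. → (16, 2)
5G: (16, 2) + (12, 10). λ = (10 - 2)/(12 - 16) ≡ 8/13 mod 17. 13⁻¹ ≡ 4 (mod 17), so λ ≡ 15.
  x = λ² - 16 - 12 = 225 - 28 ≡ 10; y = λ·(16 - 10) - 2 ≡ 3. → (10, 3)
6G: (10, 3) + (12, 10). λ = (10 - 3)/(12 - 10) ≡ 7/2 mod 17. 2⁻¹ ≡ 9 (mod 17) since 2·9 = 18 ≡ 1, so λ ≡ 12.
  x = λ² - 10 - 12 = 144 - 22 ≡ 3; y = λ·(10 - 3) - 3 ≡ 13. → (3, 13)

(3, 13)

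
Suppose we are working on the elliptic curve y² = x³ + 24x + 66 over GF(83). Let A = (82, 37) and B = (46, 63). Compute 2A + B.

(37, 8)

First 2A:
Repeated addition: build up to 2A.
2A: tangent at (82, 37): λ = (3·82² + 24)/(2·37) ≡ 27/74. 74⁻¹ ≡ 46 (mod 83) since 74·46 = 3404 ≡ 1, so λ ≡ 27·46 ≡ 80.
  x = λ² - 82 - 82 = 6400 - 164 ≡ 11; y = λ·(82 - 11) - 37 ≡ 82. → (11, 82)
2A = (11, 82).
Finally 2A + B:
(11, 82) + (46, 63). λ = (63 - 82)/(46 - 11) ≡ 64/35 mod 83. 35⁻¹ ≡ 19 (mod 83), so λ ≡ 54.
  x = λ² - 11 - 46 = 2916 - 57 ≡ 37; y = λ·(11 - 37) - 82 ≡ 8. → (37, 8)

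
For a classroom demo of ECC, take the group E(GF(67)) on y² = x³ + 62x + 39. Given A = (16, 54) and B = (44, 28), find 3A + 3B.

(33, 57)

First 3A:
Repeated addition: build up to 3A.
2A: tangent at (16, 54): λ = (3·16² + 62)/(2·54) ≡ 26/41. 41⁻¹ ≡ 18 (mod 67), so λ ≡ 26·18 ≡ 66.
  x = λ² - 16 - 16 = 4356 - 32 ≡ 36; y = λ·(16 - 36) - 54 ≡ 33. → (36, 33)
3A: (36, 33) + (16, 54). λ = (54 - 33)/(16 - 36) ≡ 21/47 mod 67. 47⁻¹ ≡ 10 (mod 67) since 47·10 = 470 ≡ 1, so λ ≡ 9.
  x = λ² - 36 - 16 = 81 - 52 ≡ 29; y = λ·(36 - 29) - 33 ≡ 30. → (29, 30)
3A = (29, 30).
Next 3B:
Repeated addition: build up to 3B.
2B: tangent at (44, 28): λ = (3·44² + 62)/(2·28) ≡ 41/56. 56⁻¹ ≡ 6 (mod 67), so λ ≡ 41·6 ≡ 45.
  x = λ² - 44 - 44 = 2025 - 88 ≡ 61; y = λ·(44 - 61) - 28 ≡ 11. → (61, 11)
3B: (61, 11) + (44, 28). λ = (28 - 11)/(44 - 61) ≡ 17/50 mod 67. 50⁻¹ ≡ 63 (mod 67), so λ ≡ 66.
  x = λ² - 61 - 44 = 4356 - 105 ≡ 30; y = λ·(61 - 30) - 11 ≡ 25. → (30, 25)
3B = (30, 25).
Finally 3A + 3B:
(29, 30) + (30, 25). λ = (25 - 30)/(30 - 29) ≡ 62/1 mod 67. 1⁻¹ ≡ 1 (mod 67), so λ ≡ 62.
  x = λ² - 29 - 30 = 3844 - 59 ≡ 33; y = λ·(29 - 33) - 30 ≡ 57. → (33, 57)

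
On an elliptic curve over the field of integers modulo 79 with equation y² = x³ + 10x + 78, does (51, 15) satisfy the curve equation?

y² = 15² ≡ 67; x³ + 10x + 78 = 133239 ≡ 45 (mod 79). 67 ≠ 45.

no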